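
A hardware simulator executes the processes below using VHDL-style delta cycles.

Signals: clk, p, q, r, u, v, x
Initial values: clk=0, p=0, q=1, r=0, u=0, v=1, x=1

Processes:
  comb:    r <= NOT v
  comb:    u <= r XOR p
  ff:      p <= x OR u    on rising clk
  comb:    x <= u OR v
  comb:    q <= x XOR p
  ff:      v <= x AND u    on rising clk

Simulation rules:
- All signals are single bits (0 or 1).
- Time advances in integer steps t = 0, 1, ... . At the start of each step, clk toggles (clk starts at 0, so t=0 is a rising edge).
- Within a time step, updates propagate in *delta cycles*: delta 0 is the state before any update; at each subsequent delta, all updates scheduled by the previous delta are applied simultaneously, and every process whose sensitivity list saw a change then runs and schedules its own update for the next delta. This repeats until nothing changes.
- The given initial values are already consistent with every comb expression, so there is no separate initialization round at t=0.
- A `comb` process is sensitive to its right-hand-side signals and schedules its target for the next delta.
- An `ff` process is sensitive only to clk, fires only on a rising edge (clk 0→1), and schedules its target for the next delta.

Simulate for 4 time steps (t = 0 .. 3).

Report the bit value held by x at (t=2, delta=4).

t=0 Δ0: x=1 p=0 r=0 u=0 v=1 q=1 clk=0
  Δ1: clk:0→1
  Δ2: p:0→1, v:1→0
  Δ3: x:1→0, r:0→1, u:0→1, q:1→0
  Δ4: x:0→1, u:1→0, q:0→1
  Δ5: x:1→0, q:1→0
  Δ6: q:0→1
  (6Δ to stable)
t=1 Δ0: x=0 p=1 r=1 u=0 v=0 q=1 clk=1
  Δ1: clk:1→0
  (1Δ to stable)
t=2 Δ0: x=0 p=1 r=1 u=0 v=0 q=1 clk=0
  Δ1: clk:0→1
  Δ2: p:1→0
  Δ3: u:0→1, q:1→0
  Δ4: x:0→1
  Δ5: q:0→1
  (5Δ to stable)
t=3 Δ0: x=1 p=0 r=1 u=1 v=0 q=1 clk=1
  Δ1: clk:1→0
  (1Δ to stable)

1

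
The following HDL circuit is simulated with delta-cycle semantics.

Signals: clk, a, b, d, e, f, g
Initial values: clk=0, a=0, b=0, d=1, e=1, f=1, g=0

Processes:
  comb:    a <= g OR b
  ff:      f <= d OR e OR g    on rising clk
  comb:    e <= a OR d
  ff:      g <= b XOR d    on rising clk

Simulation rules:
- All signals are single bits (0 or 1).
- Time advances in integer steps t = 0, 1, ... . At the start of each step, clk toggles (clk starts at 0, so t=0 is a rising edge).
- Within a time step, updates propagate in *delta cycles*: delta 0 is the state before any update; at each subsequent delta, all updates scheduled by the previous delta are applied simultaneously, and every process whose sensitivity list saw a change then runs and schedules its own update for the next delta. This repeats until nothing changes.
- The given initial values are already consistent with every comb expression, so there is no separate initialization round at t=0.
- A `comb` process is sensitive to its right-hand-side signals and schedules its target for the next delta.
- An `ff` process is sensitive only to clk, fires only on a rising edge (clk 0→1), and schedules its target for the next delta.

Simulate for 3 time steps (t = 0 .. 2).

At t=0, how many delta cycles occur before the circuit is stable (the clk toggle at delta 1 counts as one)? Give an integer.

t=0 Δ0: clk=0 f=1 d=1 b=0 a=0 e=1 g=0
  Δ1: clk:0→1
  Δ2: g:0→1
  Δ3: a:0→1
  (3Δ to stable)
t=1 Δ0: clk=1 f=1 d=1 b=0 a=1 e=1 g=1
  Δ1: clk:1→0
  (1Δ to stable)
t=2 Δ0: clk=0 f=1 d=1 b=0 a=1 e=1 g=1
  Δ1: clk:0→1
  (1Δ to stable)

3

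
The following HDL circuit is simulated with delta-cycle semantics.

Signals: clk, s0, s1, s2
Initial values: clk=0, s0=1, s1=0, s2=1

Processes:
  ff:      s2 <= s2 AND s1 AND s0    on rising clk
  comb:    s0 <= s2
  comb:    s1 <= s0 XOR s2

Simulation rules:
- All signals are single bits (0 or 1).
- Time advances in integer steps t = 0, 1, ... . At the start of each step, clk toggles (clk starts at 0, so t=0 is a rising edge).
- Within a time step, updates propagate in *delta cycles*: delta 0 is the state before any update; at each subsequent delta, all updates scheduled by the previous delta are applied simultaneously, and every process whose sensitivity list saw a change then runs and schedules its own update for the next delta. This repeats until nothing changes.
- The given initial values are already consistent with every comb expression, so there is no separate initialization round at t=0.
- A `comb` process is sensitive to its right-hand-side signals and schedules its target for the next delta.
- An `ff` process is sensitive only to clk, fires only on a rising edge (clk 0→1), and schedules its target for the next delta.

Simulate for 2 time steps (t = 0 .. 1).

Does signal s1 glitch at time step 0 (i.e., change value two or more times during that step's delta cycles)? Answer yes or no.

yes

t=0 Δ0: s1=0 clk=0 s2=1 s0=1
  Δ1: clk:0→1
  Δ2: s2:1→0
  Δ3: s1:0→1, s0:1→0
  Δ4: s1:1→0
  (4Δ to stable)
t=1 Δ0: s1=0 clk=1 s2=0 s0=0
  Δ1: clk:1→0
  (1Δ to stable)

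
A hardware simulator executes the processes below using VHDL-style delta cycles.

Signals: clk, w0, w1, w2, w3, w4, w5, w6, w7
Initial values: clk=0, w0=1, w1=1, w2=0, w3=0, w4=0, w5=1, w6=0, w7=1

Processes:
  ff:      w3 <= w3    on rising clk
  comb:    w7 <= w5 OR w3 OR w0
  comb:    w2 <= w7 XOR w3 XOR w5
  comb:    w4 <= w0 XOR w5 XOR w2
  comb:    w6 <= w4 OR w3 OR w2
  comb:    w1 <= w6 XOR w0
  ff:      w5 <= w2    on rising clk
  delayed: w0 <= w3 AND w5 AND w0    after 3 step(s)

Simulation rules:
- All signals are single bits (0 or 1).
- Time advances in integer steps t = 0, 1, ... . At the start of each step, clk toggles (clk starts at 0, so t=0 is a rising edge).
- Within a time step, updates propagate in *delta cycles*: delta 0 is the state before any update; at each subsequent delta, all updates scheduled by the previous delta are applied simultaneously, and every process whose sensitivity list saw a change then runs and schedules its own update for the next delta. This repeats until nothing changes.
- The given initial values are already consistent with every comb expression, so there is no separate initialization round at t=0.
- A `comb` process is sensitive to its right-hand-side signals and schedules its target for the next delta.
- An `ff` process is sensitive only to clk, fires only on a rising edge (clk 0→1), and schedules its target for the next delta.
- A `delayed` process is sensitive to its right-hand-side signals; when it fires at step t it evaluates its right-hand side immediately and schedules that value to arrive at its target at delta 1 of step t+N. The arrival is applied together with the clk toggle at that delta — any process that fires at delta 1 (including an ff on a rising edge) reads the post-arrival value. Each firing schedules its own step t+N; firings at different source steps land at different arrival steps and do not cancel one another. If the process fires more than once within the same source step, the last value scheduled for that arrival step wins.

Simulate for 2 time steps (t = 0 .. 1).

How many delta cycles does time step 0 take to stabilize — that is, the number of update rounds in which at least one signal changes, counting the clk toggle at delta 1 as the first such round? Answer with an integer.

5

t=0 Δ0: clk=0 w5=1 w2=0 w3=0 w7=1 w1=1 w0=1 w6=0 w4=0
  Δ1: clk:0→1
  Δ2: w5:1→0
  Δ3: w2:0→1, w4:0→1
  Δ4: w6:0→1, w4:1→0
  Δ5: w1:1→0
  (5Δ to stable)
t=1 Δ0: clk=1 w5=0 w2=1 w3=0 w7=1 w1=0 w0=1 w6=1 w4=0
  Δ1: clk:1→0
  (1Δ to stable)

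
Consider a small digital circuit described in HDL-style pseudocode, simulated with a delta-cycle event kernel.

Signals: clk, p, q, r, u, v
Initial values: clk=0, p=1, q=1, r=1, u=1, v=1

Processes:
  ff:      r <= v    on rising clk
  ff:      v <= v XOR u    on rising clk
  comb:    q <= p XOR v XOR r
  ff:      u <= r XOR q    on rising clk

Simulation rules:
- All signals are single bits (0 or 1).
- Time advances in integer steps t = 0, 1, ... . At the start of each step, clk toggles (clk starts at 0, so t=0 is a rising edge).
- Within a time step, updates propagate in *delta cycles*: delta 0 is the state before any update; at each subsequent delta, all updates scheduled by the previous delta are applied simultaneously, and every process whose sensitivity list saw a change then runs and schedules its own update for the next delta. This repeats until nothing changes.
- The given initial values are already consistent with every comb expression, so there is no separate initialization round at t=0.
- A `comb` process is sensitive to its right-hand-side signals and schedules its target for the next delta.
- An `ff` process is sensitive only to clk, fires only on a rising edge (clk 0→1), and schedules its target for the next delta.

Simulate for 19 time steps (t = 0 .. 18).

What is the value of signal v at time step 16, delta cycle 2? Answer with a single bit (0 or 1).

1

[bits: clk,p,u,r,v,q]
t=0: Δ0=011111 Δ1=111111 Δ2=110101 Δ3=110100 | 3Δ
t=1: Δ0=110100 Δ1=010100 | 1Δ
t=2: Δ0=010100 Δ1=110100 Δ2=111000 Δ3=111001 | 3Δ
t=3: Δ0=111001 Δ1=011001 | 1Δ
t=4: Δ0=011001 Δ1=111001 Δ2=111011 Δ3=111010 | 3Δ
t=5: Δ0=111010 Δ1=011010 | 1Δ
t=6: Δ0=011010 Δ1=111010 Δ2=110100 | 2Δ
t=7: Δ0=110100 Δ1=010100 | 1Δ
t=8: Δ0=010100 Δ1=110100 Δ2=111000 Δ3=111001 | 3Δ
t=9: Δ0=111001 Δ1=011001 | 1Δ
t=10: Δ0=011001 Δ1=111001 Δ2=111011 Δ3=111010 | 3Δ
t=11: Δ0=111010 Δ1=011010 | 1Δ
t=12: Δ0=011010 Δ1=111010 Δ2=110100 | 2Δ
t=13: Δ0=110100 Δ1=010100 | 1Δ
t=14: Δ0=010100 Δ1=110100 Δ2=111000 Δ3=111001 | 3Δ
t=15: Δ0=111001 Δ1=011001 | 1Δ
t=16: Δ0=011001 Δ1=111001 Δ2=111011 Δ3=111010 | 3Δ
t=17: Δ0=111010 Δ1=011010 | 1Δ
t=18: Δ0=011010 Δ1=111010 Δ2=110100 | 2Δ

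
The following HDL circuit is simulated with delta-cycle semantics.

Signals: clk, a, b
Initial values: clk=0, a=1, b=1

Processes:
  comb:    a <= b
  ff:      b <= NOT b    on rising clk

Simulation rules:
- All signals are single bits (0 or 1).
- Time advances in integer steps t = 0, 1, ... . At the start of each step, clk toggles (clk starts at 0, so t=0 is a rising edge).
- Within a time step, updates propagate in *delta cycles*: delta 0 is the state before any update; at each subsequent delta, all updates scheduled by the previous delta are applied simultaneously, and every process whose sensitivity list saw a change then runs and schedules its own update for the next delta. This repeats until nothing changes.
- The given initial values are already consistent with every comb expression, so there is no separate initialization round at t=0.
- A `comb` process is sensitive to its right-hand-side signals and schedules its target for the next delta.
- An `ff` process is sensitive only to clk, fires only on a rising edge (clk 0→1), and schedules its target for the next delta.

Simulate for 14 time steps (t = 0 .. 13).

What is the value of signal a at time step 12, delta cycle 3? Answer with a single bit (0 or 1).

0

t0.Δ0 clk=0 a=1 b=1
t0.Δ1 clk=1 a=1 b=1
t0.Δ2 clk=1 a=1 b=0
t0.Δ3 clk=1 a=0 b=0
t1.Δ0 clk=1 a=0 b=0
t1.Δ1 clk=0 a=0 b=0
t2.Δ0 clk=0 a=0 b=0
t2.Δ1 clk=1 a=0 b=0
t2.Δ2 clk=1 a=0 b=1
t2.Δ3 clk=1 a=1 b=1
t3.Δ0 clk=1 a=1 b=1
t3.Δ1 clk=0 a=1 b=1
t4.Δ0 clk=0 a=1 b=1
t4.Δ1 clk=1 a=1 b=1
t4.Δ2 clk=1 a=1 b=0
t4.Δ3 clk=1 a=0 b=0
t5.Δ0 clk=1 a=0 b=0
t5.Δ1 clk=0 a=0 b=0
t6.Δ0 clk=0 a=0 b=0
t6.Δ1 clk=1 a=0 b=0
t6.Δ2 clk=1 a=0 b=1
t6.Δ3 clk=1 a=1 b=1
t7.Δ0 clk=1 a=1 b=1
t7.Δ1 clk=0 a=1 b=1
t8.Δ0 clk=0 a=1 b=1
t8.Δ1 clk=1 a=1 b=1
t8.Δ2 clk=1 a=1 b=0
t8.Δ3 clk=1 a=0 b=0
t9.Δ0 clk=1 a=0 b=0
t9.Δ1 clk=0 a=0 b=0
t10.Δ0 clk=0 a=0 b=0
t10.Δ1 clk=1 a=0 b=0
t10.Δ2 clk=1 a=0 b=1
t10.Δ3 clk=1 a=1 b=1
t11.Δ0 clk=1 a=1 b=1
t11.Δ1 clk=0 a=1 b=1
t12.Δ0 clk=0 a=1 b=1
t12.Δ1 clk=1 a=1 b=1
t12.Δ2 clk=1 a=1 b=0
t12.Δ3 clk=1 a=0 b=0
t13.Δ0 clk=1 a=0 b=0
t13.Δ1 clk=0 a=0 b=0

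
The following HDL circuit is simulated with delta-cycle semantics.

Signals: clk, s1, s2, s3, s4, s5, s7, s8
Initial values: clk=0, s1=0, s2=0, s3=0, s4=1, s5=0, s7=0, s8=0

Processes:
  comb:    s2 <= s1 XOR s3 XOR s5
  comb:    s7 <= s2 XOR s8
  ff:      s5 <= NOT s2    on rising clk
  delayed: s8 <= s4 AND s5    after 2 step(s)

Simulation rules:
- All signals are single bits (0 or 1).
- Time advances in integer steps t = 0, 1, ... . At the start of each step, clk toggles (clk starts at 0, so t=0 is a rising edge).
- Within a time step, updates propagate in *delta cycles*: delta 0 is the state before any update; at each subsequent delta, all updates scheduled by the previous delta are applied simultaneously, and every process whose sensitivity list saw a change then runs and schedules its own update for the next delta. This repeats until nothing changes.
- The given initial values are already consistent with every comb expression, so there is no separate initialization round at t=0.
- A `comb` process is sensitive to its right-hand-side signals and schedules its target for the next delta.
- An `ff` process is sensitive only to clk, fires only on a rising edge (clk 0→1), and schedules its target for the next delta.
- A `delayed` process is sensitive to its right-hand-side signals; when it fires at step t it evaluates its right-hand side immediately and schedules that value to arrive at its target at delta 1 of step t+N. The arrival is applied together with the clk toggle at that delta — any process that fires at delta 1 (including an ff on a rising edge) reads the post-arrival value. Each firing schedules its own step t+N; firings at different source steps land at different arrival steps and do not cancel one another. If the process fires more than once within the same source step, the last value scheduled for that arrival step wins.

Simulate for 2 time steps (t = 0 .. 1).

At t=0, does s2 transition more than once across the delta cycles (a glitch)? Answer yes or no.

no

t0.Δ0 s8=0 s2=0 clk=0 s5=0 s4=1 s3=0 s1=0 s7=0
t0.Δ1 s8=0 s2=0 clk=1 s5=0 s4=1 s3=0 s1=0 s7=0
t0.Δ2 s8=0 s2=0 clk=1 s5=1 s4=1 s3=0 s1=0 s7=0
t0.Δ3 s8=0 s2=1 clk=1 s5=1 s4=1 s3=0 s1=0 s7=0
t0.Δ4 s8=0 s2=1 clk=1 s5=1 s4=1 s3=0 s1=0 s7=1
t1.Δ0 s8=0 s2=1 clk=1 s5=1 s4=1 s3=0 s1=0 s7=1
t1.Δ1 s8=0 s2=1 clk=0 s5=1 s4=1 s3=0 s1=0 s7=1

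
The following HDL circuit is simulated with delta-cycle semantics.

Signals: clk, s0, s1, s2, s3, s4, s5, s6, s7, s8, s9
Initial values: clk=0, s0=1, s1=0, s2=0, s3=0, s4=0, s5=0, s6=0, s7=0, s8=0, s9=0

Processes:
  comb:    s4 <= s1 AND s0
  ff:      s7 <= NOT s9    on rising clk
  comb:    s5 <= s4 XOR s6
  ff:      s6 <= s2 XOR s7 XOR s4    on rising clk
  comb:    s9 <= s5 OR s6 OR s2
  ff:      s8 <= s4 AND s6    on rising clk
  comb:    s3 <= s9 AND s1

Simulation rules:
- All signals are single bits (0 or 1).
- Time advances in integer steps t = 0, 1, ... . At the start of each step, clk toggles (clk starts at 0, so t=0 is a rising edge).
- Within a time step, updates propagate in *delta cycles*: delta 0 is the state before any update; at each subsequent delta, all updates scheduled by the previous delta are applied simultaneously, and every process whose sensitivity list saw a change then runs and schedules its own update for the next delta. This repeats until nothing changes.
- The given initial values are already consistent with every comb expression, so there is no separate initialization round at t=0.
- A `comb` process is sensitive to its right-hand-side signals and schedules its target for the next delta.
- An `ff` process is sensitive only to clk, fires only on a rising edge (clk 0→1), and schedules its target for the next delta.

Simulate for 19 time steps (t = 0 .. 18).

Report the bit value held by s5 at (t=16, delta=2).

[bits: s2,clk,s4,s7,s8,s3,s1,s0,s6,s5,s9]
t=0: Δ0=00000001000 Δ1=01000001000 Δ2=01010001000 | 2Δ
t=1: Δ0=01010001000 Δ1=00010001000 | 1Δ
t=2: Δ0=00010001000 Δ1=01010001000 Δ2=01010001100 Δ3=01010001111 | 3Δ
t=3: Δ0=01010001111 Δ1=00010001111 | 1Δ
t=4: Δ0=00010001111 Δ1=01010001111 Δ2=01000001111 | 2Δ
t=5: Δ0=01000001111 Δ1=00000001111 | 1Δ
t=6: Δ0=00000001111 Δ1=01000001111 Δ2=01000001011 Δ3=01000001001 Δ4=01000001000 | 4Δ
t=7: Δ0=01000001000 Δ1=00000001000 | 1Δ
t=8: Δ0=00000001000 Δ1=01000001000 Δ2=01010001000 | 2Δ
t=9: Δ0=01010001000 Δ1=00010001000 | 1Δ
t=10: Δ0=00010001000 Δ1=01010001000 Δ2=01010001100 Δ3=01010001111 | 3Δ
t=11: Δ0=01010001111 Δ1=00010001111 | 1Δ
t=12: Δ0=00010001111 Δ1=01010001111 Δ2=01000001111 | 2Δ
t=13: Δ0=01000001111 Δ1=00000001111 | 1Δ
t=14: Δ0=00000001111 Δ1=01000001111 Δ2=01000001011 Δ3=01000001001 Δ4=01000001000 | 4Δ
t=15: Δ0=01000001000 Δ1=00000001000 | 1Δ
t=16: Δ0=00000001000 Δ1=01000001000 Δ2=01010001000 | 2Δ
t=17: Δ0=01010001000 Δ1=00010001000 | 1Δ
t=18: Δ0=00010001000 Δ1=01010001000 Δ2=01010001100 Δ3=01010001111 | 3Δ

0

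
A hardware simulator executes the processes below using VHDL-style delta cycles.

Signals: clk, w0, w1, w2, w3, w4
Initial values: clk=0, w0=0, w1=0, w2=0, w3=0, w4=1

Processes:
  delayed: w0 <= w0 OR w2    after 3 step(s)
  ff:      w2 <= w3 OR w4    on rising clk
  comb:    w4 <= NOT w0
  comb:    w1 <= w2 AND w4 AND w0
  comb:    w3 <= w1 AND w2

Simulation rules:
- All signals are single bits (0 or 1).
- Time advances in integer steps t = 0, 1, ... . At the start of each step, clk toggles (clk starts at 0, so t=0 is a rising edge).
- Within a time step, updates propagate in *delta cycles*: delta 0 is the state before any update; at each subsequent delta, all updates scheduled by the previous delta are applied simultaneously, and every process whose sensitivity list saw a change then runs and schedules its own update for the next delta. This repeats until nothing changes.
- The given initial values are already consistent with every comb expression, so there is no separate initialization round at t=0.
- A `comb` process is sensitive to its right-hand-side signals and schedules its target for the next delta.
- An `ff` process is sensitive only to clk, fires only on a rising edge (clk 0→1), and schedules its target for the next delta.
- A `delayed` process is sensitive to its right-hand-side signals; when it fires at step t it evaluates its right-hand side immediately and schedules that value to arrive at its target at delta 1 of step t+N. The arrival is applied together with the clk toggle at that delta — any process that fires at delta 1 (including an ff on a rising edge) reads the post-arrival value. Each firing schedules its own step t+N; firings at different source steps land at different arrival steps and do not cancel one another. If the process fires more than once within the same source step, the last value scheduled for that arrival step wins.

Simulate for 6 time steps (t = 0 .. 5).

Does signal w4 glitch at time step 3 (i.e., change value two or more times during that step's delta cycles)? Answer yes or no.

no

t0.Δ0 w1=0 w3=0 clk=0 w4=1 w0=0 w2=0
t0.Δ1 w1=0 w3=0 clk=1 w4=1 w0=0 w2=0
t0.Δ2 w1=0 w3=0 clk=1 w4=1 w0=0 w2=1
t1.Δ0 w1=0 w3=0 clk=1 w4=1 w0=0 w2=1
t1.Δ1 w1=0 w3=0 clk=0 w4=1 w0=0 w2=1
t2.Δ0 w1=0 w3=0 clk=0 w4=1 w0=0 w2=1
t2.Δ1 w1=0 w3=0 clk=1 w4=1 w0=0 w2=1
t3.Δ0 w1=0 w3=0 clk=1 w4=1 w0=0 w2=1
t3.Δ1 w1=0 w3=0 clk=0 w4=1 w0=1 w2=1
t3.Δ2 w1=1 w3=0 clk=0 w4=0 w0=1 w2=1
t3.Δ3 w1=0 w3=1 clk=0 w4=0 w0=1 w2=1
t3.Δ4 w1=0 w3=0 clk=0 w4=0 w0=1 w2=1
t4.Δ0 w1=0 w3=0 clk=0 w4=0 w0=1 w2=1
t4.Δ1 w1=0 w3=0 clk=1 w4=0 w0=1 w2=1
t4.Δ2 w1=0 w3=0 clk=1 w4=0 w0=1 w2=0
t5.Δ0 w1=0 w3=0 clk=1 w4=0 w0=1 w2=0
t5.Δ1 w1=0 w3=0 clk=0 w4=0 w0=1 w2=0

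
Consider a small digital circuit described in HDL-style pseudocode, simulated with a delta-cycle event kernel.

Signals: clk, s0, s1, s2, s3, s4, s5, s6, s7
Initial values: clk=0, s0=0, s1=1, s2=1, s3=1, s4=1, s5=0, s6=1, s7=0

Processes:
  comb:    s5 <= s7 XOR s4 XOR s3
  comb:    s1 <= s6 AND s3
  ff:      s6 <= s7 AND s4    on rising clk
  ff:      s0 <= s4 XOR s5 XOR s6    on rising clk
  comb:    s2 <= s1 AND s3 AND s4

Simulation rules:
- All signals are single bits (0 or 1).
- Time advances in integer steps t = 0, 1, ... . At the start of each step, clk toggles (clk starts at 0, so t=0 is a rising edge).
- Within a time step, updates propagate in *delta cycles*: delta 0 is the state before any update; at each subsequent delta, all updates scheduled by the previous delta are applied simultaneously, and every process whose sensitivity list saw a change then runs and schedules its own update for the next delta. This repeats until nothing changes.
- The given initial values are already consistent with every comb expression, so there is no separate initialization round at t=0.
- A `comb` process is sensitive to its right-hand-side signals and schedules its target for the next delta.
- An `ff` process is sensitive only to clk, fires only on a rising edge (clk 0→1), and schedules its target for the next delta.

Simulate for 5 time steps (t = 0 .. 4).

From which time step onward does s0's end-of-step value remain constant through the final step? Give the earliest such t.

2

[bits: s0,s6,s2,s5,s4,s7,clk,s3,s1]
t=0: Δ0=011010011 Δ1=011010111 Δ2=001010111 Δ3=001010110 Δ4=000010110 | 4Δ
t=1: Δ0=000010110 Δ1=000010010 | 1Δ
t=2: Δ0=000010010 Δ1=000010110 Δ2=100010110 | 2Δ
t=3: Δ0=100010110 Δ1=100010010 | 1Δ
t=4: Δ0=100010010 Δ1=100010110 | 1Δ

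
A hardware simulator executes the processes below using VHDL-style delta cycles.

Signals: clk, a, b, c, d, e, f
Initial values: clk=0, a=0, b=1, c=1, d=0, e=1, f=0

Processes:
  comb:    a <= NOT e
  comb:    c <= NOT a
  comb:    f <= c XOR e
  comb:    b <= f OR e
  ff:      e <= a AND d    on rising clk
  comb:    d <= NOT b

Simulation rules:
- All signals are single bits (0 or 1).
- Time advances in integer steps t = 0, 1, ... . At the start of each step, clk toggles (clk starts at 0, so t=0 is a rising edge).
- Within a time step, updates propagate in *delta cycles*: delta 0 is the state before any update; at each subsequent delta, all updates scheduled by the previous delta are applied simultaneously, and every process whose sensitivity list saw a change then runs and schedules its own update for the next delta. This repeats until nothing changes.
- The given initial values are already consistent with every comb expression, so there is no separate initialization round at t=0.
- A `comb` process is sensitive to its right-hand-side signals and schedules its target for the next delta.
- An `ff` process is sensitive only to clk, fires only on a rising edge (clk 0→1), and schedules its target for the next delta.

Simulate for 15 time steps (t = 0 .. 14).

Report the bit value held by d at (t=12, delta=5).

0

t=0 Δ0: c=1 a=0 clk=0 e=1 b=1 d=0 f=0
  Δ1: clk:0→1
  Δ2: e:1→0
  Δ3: a:0→1, b:1→0, f:0→1
  Δ4: c:1→0, b:0→1, d:0→1
  Δ5: d:1→0, f:1→0
  Δ6: b:1→0
  Δ7: d:0→1
  (7Δ to stable)
t=1 Δ0: c=0 a=1 clk=1 e=0 b=0 d=1 f=0
  Δ1: clk:1→0
  (1Δ to stable)
t=2 Δ0: c=0 a=1 clk=0 e=0 b=0 d=1 f=0
  Δ1: clk:0→1
  Δ2: e:0→1
  Δ3: a:1→0, b:0→1, f:0→1
  Δ4: c:0→1, d:1→0
  Δ5: f:1→0
  (5Δ to stable)
t=3 Δ0: c=1 a=0 clk=1 e=1 b=1 d=0 f=0
  Δ1: clk:1→0
  (1Δ to stable)
t=4 Δ0: c=1 a=0 clk=0 e=1 b=1 d=0 f=0
  Δ1: clk:0→1
  Δ2: e:1→0
  Δ3: a:0→1, b:1→0, f:0→1
  Δ4: c:1→0, b:0→1, d:0→1
  Δ5: d:1→0, f:1→0
  Δ6: b:1→0
  Δ7: d:0→1
  (7Δ to stable)
t=5 Δ0: c=0 a=1 clk=1 e=0 b=0 d=1 f=0
  Δ1: clk:1→0
  (1Δ to stable)
t=6 Δ0: c=0 a=1 clk=0 e=0 b=0 d=1 f=0
  Δ1: clk:0→1
  Δ2: e:0→1
  Δ3: a:1→0, b:0→1, f:0→1
  Δ4: c:0→1, d:1→0
  Δ5: f:1→0
  (5Δ to stable)
t=7 Δ0: c=1 a=0 clk=1 e=1 b=1 d=0 f=0
  Δ1: clk:1→0
  (1Δ to stable)
t=8 Δ0: c=1 a=0 clk=0 e=1 b=1 d=0 f=0
  Δ1: clk:0→1
  Δ2: e:1→0
  Δ3: a:0→1, b:1→0, f:0→1
  Δ4: c:1→0, b:0→1, d:0→1
  Δ5: d:1→0, f:1→0
  Δ6: b:1→0
  Δ7: d:0→1
  (7Δ to stable)
t=9 Δ0: c=0 a=1 clk=1 e=0 b=0 d=1 f=0
  Δ1: clk:1→0
  (1Δ to stable)
t=10 Δ0: c=0 a=1 clk=0 e=0 b=0 d=1 f=0
  Δ1: clk:0→1
  Δ2: e:0→1
  Δ3: a:1→0, b:0→1, f:0→1
  Δ4: c:0→1, d:1→0
  Δ5: f:1→0
  (5Δ to stable)
t=11 Δ0: c=1 a=0 clk=1 e=1 b=1 d=0 f=0
  Δ1: clk:1→0
  (1Δ to stable)
t=12 Δ0: c=1 a=0 clk=0 e=1 b=1 d=0 f=0
  Δ1: clk:0→1
  Δ2: e:1→0
  Δ3: a:0→1, b:1→0, f:0→1
  Δ4: c:1→0, b:0→1, d:0→1
  Δ5: d:1→0, f:1→0
  Δ6: b:1→0
  Δ7: d:0→1
  (7Δ to stable)
t=13 Δ0: c=0 a=1 clk=1 e=0 b=0 d=1 f=0
  Δ1: clk:1→0
  (1Δ to stable)
t=14 Δ0: c=0 a=1 clk=0 e=0 b=0 d=1 f=0
  Δ1: clk:0→1
  Δ2: e:0→1
  Δ3: a:1→0, b:0→1, f:0→1
  Δ4: c:0→1, d:1→0
  Δ5: f:1→0
  (5Δ to stable)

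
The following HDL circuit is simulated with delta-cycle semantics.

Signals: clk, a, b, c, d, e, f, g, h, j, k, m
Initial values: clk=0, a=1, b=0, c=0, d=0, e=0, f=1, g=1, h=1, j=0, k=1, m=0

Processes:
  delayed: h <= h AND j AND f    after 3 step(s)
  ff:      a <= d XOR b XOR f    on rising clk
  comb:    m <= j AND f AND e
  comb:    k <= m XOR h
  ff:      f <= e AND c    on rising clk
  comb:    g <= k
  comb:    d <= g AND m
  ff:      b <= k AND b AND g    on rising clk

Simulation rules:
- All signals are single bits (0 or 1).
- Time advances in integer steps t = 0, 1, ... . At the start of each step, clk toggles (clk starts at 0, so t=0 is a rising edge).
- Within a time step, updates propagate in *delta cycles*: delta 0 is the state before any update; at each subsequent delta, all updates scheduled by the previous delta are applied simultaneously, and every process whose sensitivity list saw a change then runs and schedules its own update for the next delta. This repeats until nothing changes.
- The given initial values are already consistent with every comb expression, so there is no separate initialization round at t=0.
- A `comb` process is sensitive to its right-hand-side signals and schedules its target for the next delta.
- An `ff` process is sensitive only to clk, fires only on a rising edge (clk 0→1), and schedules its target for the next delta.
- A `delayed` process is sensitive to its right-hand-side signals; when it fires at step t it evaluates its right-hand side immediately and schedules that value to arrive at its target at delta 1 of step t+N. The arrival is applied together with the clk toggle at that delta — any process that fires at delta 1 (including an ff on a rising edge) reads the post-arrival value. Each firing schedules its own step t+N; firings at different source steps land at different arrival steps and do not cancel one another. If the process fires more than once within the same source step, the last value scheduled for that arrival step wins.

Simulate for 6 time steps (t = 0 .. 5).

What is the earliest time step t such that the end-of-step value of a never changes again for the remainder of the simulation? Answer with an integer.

t0.Δ0 f=1 m=0 d=0 g=1 k=1 j=0 h=1 a=1 e=0 c=0 b=0 clk=0
t0.Δ1 f=1 m=0 d=0 g=1 k=1 j=0 h=1 a=1 e=0 c=0 b=0 clk=1
t0.Δ2 f=0 m=0 d=0 g=1 k=1 j=0 h=1 a=1 e=0 c=0 b=0 clk=1
t1.Δ0 f=0 m=0 d=0 g=1 k=1 j=0 h=1 a=1 e=0 c=0 b=0 clk=1
t1.Δ1 f=0 m=0 d=0 g=1 k=1 j=0 h=1 a=1 e=0 c=0 b=0 clk=0
t2.Δ0 f=0 m=0 d=0 g=1 k=1 j=0 h=1 a=1 e=0 c=0 b=0 clk=0
t2.Δ1 f=0 m=0 d=0 g=1 k=1 j=0 h=1 a=1 e=0 c=0 b=0 clk=1
t2.Δ2 f=0 m=0 d=0 g=1 k=1 j=0 h=1 a=0 e=0 c=0 b=0 clk=1
t3.Δ0 f=0 m=0 d=0 g=1 k=1 j=0 h=1 a=0 e=0 c=0 b=0 clk=1
t3.Δ1 f=0 m=0 d=0 g=1 k=1 j=0 h=0 a=0 e=0 c=0 b=0 clk=0
t3.Δ2 f=0 m=0 d=0 g=1 k=0 j=0 h=0 a=0 e=0 c=0 b=0 clk=0
t3.Δ3 f=0 m=0 d=0 g=0 k=0 j=0 h=0 a=0 e=0 c=0 b=0 clk=0
t4.Δ0 f=0 m=0 d=0 g=0 k=0 j=0 h=0 a=0 e=0 c=0 b=0 clk=0
t4.Δ1 f=0 m=0 d=0 g=0 k=0 j=0 h=0 a=0 e=0 c=0 b=0 clk=1
t5.Δ0 f=0 m=0 d=0 g=0 k=0 j=0 h=0 a=0 e=0 c=0 b=0 clk=1
t5.Δ1 f=0 m=0 d=0 g=0 k=0 j=0 h=0 a=0 e=0 c=0 b=0 clk=0

2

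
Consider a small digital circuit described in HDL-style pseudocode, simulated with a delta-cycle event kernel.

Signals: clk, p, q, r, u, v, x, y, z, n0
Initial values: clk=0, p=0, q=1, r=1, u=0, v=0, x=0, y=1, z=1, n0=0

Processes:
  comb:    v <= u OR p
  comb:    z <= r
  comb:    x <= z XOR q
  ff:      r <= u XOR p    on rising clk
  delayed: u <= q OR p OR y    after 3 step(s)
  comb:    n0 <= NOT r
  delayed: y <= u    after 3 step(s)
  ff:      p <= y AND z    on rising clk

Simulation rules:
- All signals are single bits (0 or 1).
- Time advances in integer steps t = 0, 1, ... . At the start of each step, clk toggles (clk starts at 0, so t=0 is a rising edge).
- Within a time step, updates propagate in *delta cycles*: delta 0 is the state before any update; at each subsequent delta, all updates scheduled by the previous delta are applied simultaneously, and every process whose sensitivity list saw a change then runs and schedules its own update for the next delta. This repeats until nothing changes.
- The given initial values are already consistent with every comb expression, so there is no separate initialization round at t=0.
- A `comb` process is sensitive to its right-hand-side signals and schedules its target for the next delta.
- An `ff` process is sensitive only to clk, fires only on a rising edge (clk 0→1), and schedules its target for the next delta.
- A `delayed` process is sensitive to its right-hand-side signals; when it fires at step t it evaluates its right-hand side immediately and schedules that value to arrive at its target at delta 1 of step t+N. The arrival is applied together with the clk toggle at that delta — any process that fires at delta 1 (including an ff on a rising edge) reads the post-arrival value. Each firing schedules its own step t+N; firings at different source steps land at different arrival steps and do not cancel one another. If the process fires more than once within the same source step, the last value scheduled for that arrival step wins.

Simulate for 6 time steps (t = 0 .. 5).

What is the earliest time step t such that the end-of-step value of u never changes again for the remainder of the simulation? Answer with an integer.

[bits: clk,q,u,v,z,n0,x,p,y,r]
t=0: Δ0=0100100011 Δ1=1100100011 Δ2=1100100110 Δ3=1101010110 Δ4=1101011110 | 4Δ
t=1: Δ0=1101011110 Δ1=0101011110 | 1Δ
t=2: Δ0=0101011110 Δ1=1101011110 Δ2=1101011011 Δ3=1100101011 Δ4=1100100011 | 4Δ
t=3: Δ0=1100100011 Δ1=0110100011 Δ2=0111100011 | 2Δ
t=4: Δ0=0111100011 Δ1=1111100011 Δ2=1111100111 | 2Δ
t=5: Δ0=1111100111 Δ1=0111100111 | 1Δ

3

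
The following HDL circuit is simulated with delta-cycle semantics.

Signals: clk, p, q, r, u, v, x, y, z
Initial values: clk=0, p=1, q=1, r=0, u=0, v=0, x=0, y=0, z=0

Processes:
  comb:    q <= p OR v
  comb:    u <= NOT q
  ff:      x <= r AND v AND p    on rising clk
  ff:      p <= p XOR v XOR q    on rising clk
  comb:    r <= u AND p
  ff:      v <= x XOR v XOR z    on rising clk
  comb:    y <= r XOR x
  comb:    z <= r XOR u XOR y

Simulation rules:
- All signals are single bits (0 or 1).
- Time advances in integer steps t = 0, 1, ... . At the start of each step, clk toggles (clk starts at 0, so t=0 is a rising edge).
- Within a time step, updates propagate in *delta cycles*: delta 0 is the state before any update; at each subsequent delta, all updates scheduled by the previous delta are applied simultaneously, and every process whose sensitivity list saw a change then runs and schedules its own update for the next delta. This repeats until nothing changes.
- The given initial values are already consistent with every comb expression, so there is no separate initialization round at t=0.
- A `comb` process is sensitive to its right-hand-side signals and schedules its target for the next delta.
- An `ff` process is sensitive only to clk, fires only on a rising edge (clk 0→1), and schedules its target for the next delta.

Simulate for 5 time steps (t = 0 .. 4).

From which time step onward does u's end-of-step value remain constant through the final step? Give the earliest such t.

2

[bits: z,u,r,x,clk,y,v,p,q]
t=0: Δ0=000000011 Δ1=000010011 Δ2=000010001 Δ3=000010000 Δ4=010010000 Δ5=110010000 | 5Δ
t=1: Δ0=110010000 Δ1=110000000 | 1Δ
t=2: Δ0=110000000 Δ1=110010000 Δ2=110010100 Δ3=110010101 Δ4=100010101 Δ5=000010101 | 5Δ
t=3: Δ0=000010101 Δ1=000000101 | 1Δ
t=4: Δ0=000000101 Δ1=000010101 | 1Δ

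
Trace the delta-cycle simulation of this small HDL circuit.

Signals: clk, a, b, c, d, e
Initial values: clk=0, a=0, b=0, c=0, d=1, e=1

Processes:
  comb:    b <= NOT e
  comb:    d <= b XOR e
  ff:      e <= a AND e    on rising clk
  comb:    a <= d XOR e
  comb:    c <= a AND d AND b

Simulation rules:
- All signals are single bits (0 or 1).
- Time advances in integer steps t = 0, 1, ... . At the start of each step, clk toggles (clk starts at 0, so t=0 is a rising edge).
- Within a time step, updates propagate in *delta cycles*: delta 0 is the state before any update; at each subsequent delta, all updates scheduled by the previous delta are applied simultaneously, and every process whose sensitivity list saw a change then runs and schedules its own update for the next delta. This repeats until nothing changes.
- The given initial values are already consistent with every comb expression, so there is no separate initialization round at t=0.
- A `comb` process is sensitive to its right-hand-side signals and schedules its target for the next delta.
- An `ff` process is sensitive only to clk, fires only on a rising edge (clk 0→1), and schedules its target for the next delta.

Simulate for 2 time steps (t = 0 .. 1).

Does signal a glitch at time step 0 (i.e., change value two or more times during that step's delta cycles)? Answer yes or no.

yes

t0.Δ0 b=0 clk=0 a=0 e=1 c=0 d=1
t0.Δ1 b=0 clk=1 a=0 e=1 c=0 d=1
t0.Δ2 b=0 clk=1 a=0 e=0 c=0 d=1
t0.Δ3 b=1 clk=1 a=1 e=0 c=0 d=0
t0.Δ4 b=1 clk=1 a=0 e=0 c=0 d=1
t0.Δ5 b=1 clk=1 a=1 e=0 c=0 d=1
t0.Δ6 b=1 clk=1 a=1 e=0 c=1 d=1
t1.Δ0 b=1 clk=1 a=1 e=0 c=1 d=1
t1.Δ1 b=1 clk=0 a=1 e=0 c=1 d=1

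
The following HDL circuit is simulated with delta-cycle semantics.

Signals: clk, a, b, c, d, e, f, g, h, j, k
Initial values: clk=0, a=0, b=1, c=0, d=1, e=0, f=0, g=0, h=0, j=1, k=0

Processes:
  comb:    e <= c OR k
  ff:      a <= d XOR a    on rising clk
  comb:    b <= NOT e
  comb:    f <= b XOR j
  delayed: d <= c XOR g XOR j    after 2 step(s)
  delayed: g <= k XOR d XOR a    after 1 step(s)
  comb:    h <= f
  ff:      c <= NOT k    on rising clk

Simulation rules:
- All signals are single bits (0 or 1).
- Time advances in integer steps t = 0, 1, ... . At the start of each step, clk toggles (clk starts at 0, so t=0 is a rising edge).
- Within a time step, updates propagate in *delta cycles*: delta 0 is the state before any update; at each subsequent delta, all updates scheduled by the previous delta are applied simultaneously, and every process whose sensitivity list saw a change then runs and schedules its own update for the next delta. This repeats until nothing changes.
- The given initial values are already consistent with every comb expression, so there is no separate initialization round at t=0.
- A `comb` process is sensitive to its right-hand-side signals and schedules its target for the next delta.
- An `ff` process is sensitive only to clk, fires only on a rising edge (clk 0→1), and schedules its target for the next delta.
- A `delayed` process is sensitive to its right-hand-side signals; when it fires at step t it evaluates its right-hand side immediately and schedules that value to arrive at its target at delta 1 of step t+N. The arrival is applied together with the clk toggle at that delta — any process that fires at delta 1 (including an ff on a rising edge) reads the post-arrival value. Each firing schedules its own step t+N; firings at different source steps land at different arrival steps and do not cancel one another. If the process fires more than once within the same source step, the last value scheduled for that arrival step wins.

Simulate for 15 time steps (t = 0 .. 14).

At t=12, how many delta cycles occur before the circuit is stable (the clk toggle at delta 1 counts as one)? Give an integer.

t=0 Δ0: d=1 clk=0 b=1 e=0 k=0 c=0 f=0 h=0 g=0 a=0 j=1
  Δ1: clk:0→1
  Δ2: c:0→1, a:0→1
  Δ3: e:0→1
  Δ4: b:1→0
  Δ5: f:0→1
  Δ6: h:0→1
  (6Δ to stable)
t=1 Δ0: d=1 clk=1 b=0 e=1 k=0 c=1 f=1 h=1 g=0 a=1 j=1
  Δ1: clk:1→0
  (1Δ to stable)
t=2 Δ0: d=1 clk=0 b=0 e=1 k=0 c=1 f=1 h=1 g=0 a=1 j=1
  Δ1: d:1→0, clk:0→1
  (1Δ to stable)
t=3 Δ0: d=0 clk=1 b=0 e=1 k=0 c=1 f=1 h=1 g=0 a=1 j=1
  Δ1: clk:1→0, g:0→1
  (1Δ to stable)
t=4 Δ0: d=0 clk=0 b=0 e=1 k=0 c=1 f=1 h=1 g=1 a=1 j=1
  Δ1: clk:0→1
  (1Δ to stable)
t=5 Δ0: d=0 clk=1 b=0 e=1 k=0 c=1 f=1 h=1 g=1 a=1 j=1
  Δ1: d:0→1, clk:1→0
  (1Δ to stable)
t=6 Δ0: d=1 clk=0 b=0 e=1 k=0 c=1 f=1 h=1 g=1 a=1 j=1
  Δ1: clk:0→1, g:1→0
  Δ2: a:1→0
  (2Δ to stable)
t=7 Δ0: d=1 clk=1 b=0 e=1 k=0 c=1 f=1 h=1 g=0 a=0 j=1
  Δ1: clk:1→0, g:0→1
  (1Δ to stable)
t=8 Δ0: d=1 clk=0 b=0 e=1 k=0 c=1 f=1 h=1 g=1 a=0 j=1
  Δ1: d:1→0, clk:0→1
  (1Δ to stable)
t=9 Δ0: d=0 clk=1 b=0 e=1 k=0 c=1 f=1 h=1 g=1 a=0 j=1
  Δ1: d:0→1, clk:1→0, g:1→0
  (1Δ to stable)
t=10 Δ0: d=1 clk=0 b=0 e=1 k=0 c=1 f=1 h=1 g=0 a=0 j=1
  Δ1: clk:0→1, g:0→1
  Δ2: a:0→1
  (2Δ to stable)
t=11 Δ0: d=1 clk=1 b=0 e=1 k=0 c=1 f=1 h=1 g=1 a=1 j=1
  Δ1: d:1→0, clk:1→0, g:1→0
  (1Δ to stable)
t=12 Δ0: d=0 clk=0 b=0 e=1 k=0 c=1 f=1 h=1 g=0 a=1 j=1
  Δ1: d:0→1, clk:0→1, g:0→1
  Δ2: a:1→0
  (2Δ to stable)
t=13 Δ0: d=1 clk=1 b=0 e=1 k=0 c=1 f=1 h=1 g=1 a=0 j=1
  Δ1: d:1→0, clk:1→0
  (1Δ to stable)
t=14 Δ0: d=0 clk=0 b=0 e=1 k=0 c=1 f=1 h=1 g=1 a=0 j=1
  Δ1: d:0→1, clk:0→1, g:1→0
  Δ2: a:0→1
  (2Δ to stable)

2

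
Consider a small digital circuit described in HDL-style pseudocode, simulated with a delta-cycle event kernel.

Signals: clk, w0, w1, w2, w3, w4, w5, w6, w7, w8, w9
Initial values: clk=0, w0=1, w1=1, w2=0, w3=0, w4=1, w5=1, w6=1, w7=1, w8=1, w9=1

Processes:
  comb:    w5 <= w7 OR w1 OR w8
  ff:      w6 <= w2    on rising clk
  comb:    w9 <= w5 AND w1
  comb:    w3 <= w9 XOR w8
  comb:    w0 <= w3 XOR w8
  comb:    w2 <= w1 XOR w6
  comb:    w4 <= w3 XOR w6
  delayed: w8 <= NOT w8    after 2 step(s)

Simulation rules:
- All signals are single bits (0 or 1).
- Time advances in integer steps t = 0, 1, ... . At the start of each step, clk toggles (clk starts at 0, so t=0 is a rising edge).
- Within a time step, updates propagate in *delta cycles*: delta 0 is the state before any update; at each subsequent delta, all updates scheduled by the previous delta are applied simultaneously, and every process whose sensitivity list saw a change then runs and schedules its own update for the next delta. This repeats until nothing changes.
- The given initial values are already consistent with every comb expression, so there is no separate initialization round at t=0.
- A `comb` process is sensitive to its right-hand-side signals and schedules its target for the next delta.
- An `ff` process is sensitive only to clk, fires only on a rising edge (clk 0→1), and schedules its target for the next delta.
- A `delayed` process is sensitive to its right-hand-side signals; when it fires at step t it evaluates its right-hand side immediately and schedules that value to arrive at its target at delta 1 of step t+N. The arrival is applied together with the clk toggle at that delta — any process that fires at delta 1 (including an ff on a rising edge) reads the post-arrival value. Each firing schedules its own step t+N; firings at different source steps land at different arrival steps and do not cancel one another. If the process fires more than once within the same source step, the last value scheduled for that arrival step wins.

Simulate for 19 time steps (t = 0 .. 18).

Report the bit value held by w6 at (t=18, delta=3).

1

t0.Δ0 w3=0 w7=1 w0=1 w6=1 w4=1 clk=0 w8=1 w9=1 w1=1 w2=0 w5=1
t0.Δ1 w3=0 w7=1 w0=1 w6=1 w4=1 clk=1 w8=1 w9=1 w1=1 w2=0 w5=1
t0.Δ2 w3=0 w7=1 w0=1 w6=0 w4=1 clk=1 w8=1 w9=1 w1=1 w2=0 w5=1
t0.Δ3 w3=0 w7=1 w0=1 w6=0 w4=0 clk=1 w8=1 w9=1 w1=1 w2=1 w5=1
t1.Δ0 w3=0 w7=1 w0=1 w6=0 w4=0 clk=1 w8=1 w9=1 w1=1 w2=1 w5=1
t1.Δ1 w3=0 w7=1 w0=1 w6=0 w4=0 clk=0 w8=1 w9=1 w1=1 w2=1 w5=1
t2.Δ0 w3=0 w7=1 w0=1 w6=0 w4=0 clk=0 w8=1 w9=1 w1=1 w2=1 w5=1
t2.Δ1 w3=0 w7=1 w0=1 w6=0 w4=0 clk=1 w8=1 w9=1 w1=1 w2=1 w5=1
t2.Δ2 w3=0 w7=1 w0=1 w6=1 w4=0 clk=1 w8=1 w9=1 w1=1 w2=1 w5=1
t2.Δ3 w3=0 w7=1 w0=1 w6=1 w4=1 clk=1 w8=1 w9=1 w1=1 w2=0 w5=1
t3.Δ0 w3=0 w7=1 w0=1 w6=1 w4=1 clk=1 w8=1 w9=1 w1=1 w2=0 w5=1
t3.Δ1 w3=0 w7=1 w0=1 w6=1 w4=1 clk=0 w8=1 w9=1 w1=1 w2=0 w5=1
t4.Δ0 w3=0 w7=1 w0=1 w6=1 w4=1 clk=0 w8=1 w9=1 w1=1 w2=0 w5=1
t4.Δ1 w3=0 w7=1 w0=1 w6=1 w4=1 clk=1 w8=1 w9=1 w1=1 w2=0 w5=1
t4.Δ2 w3=0 w7=1 w0=1 w6=0 w4=1 clk=1 w8=1 w9=1 w1=1 w2=0 w5=1
t4.Δ3 w3=0 w7=1 w0=1 w6=0 w4=0 clk=1 w8=1 w9=1 w1=1 w2=1 w5=1
t5.Δ0 w3=0 w7=1 w0=1 w6=0 w4=0 clk=1 w8=1 w9=1 w1=1 w2=1 w5=1
t5.Δ1 w3=0 w7=1 w0=1 w6=0 w4=0 clk=0 w8=1 w9=1 w1=1 w2=1 w5=1
t6.Δ0 w3=0 w7=1 w0=1 w6=0 w4=0 clk=0 w8=1 w9=1 w1=1 w2=1 w5=1
t6.Δ1 w3=0 w7=1 w0=1 w6=0 w4=0 clk=1 w8=1 w9=1 w1=1 w2=1 w5=1
t6.Δ2 w3=0 w7=1 w0=1 w6=1 w4=0 clk=1 w8=1 w9=1 w1=1 w2=1 w5=1
t6.Δ3 w3=0 w7=1 w0=1 w6=1 w4=1 clk=1 w8=1 w9=1 w1=1 w2=0 w5=1
t7.Δ0 w3=0 w7=1 w0=1 w6=1 w4=1 clk=1 w8=1 w9=1 w1=1 w2=0 w5=1
t7.Δ1 w3=0 w7=1 w0=1 w6=1 w4=1 clk=0 w8=1 w9=1 w1=1 w2=0 w5=1
t8.Δ0 w3=0 w7=1 w0=1 w6=1 w4=1 clk=0 w8=1 w9=1 w1=1 w2=0 w5=1
t8.Δ1 w3=0 w7=1 w0=1 w6=1 w4=1 clk=1 w8=1 w9=1 w1=1 w2=0 w5=1
t8.Δ2 w3=0 w7=1 w0=1 w6=0 w4=1 clk=1 w8=1 w9=1 w1=1 w2=0 w5=1
t8.Δ3 w3=0 w7=1 w0=1 w6=0 w4=0 clk=1 w8=1 w9=1 w1=1 w2=1 w5=1
t9.Δ0 w3=0 w7=1 w0=1 w6=0 w4=0 clk=1 w8=1 w9=1 w1=1 w2=1 w5=1
t9.Δ1 w3=0 w7=1 w0=1 w6=0 w4=0 clk=0 w8=1 w9=1 w1=1 w2=1 w5=1
t10.Δ0 w3=0 w7=1 w0=1 w6=0 w4=0 clk=0 w8=1 w9=1 w1=1 w2=1 w5=1
t10.Δ1 w3=0 w7=1 w0=1 w6=0 w4=0 clk=1 w8=1 w9=1 w1=1 w2=1 w5=1
t10.Δ2 w3=0 w7=1 w0=1 w6=1 w4=0 clk=1 w8=1 w9=1 w1=1 w2=1 w5=1
t10.Δ3 w3=0 w7=1 w0=1 w6=1 w4=1 clk=1 w8=1 w9=1 w1=1 w2=0 w5=1
t11.Δ0 w3=0 w7=1 w0=1 w6=1 w4=1 clk=1 w8=1 w9=1 w1=1 w2=0 w5=1
t11.Δ1 w3=0 w7=1 w0=1 w6=1 w4=1 clk=0 w8=1 w9=1 w1=1 w2=0 w5=1
t12.Δ0 w3=0 w7=1 w0=1 w6=1 w4=1 clk=0 w8=1 w9=1 w1=1 w2=0 w5=1
t12.Δ1 w3=0 w7=1 w0=1 w6=1 w4=1 clk=1 w8=1 w9=1 w1=1 w2=0 w5=1
t12.Δ2 w3=0 w7=1 w0=1 w6=0 w4=1 clk=1 w8=1 w9=1 w1=1 w2=0 w5=1
t12.Δ3 w3=0 w7=1 w0=1 w6=0 w4=0 clk=1 w8=1 w9=1 w1=1 w2=1 w5=1
t13.Δ0 w3=0 w7=1 w0=1 w6=0 w4=0 clk=1 w8=1 w9=1 w1=1 w2=1 w5=1
t13.Δ1 w3=0 w7=1 w0=1 w6=0 w4=0 clk=0 w8=1 w9=1 w1=1 w2=1 w5=1
t14.Δ0 w3=0 w7=1 w0=1 w6=0 w4=0 clk=0 w8=1 w9=1 w1=1 w2=1 w5=1
t14.Δ1 w3=0 w7=1 w0=1 w6=0 w4=0 clk=1 w8=1 w9=1 w1=1 w2=1 w5=1
t14.Δ2 w3=0 w7=1 w0=1 w6=1 w4=0 clk=1 w8=1 w9=1 w1=1 w2=1 w5=1
t14.Δ3 w3=0 w7=1 w0=1 w6=1 w4=1 clk=1 w8=1 w9=1 w1=1 w2=0 w5=1
t15.Δ0 w3=0 w7=1 w0=1 w6=1 w4=1 clk=1 w8=1 w9=1 w1=1 w2=0 w5=1
t15.Δ1 w3=0 w7=1 w0=1 w6=1 w4=1 clk=0 w8=1 w9=1 w1=1 w2=0 w5=1
t16.Δ0 w3=0 w7=1 w0=1 w6=1 w4=1 clk=0 w8=1 w9=1 w1=1 w2=0 w5=1
t16.Δ1 w3=0 w7=1 w0=1 w6=1 w4=1 clk=1 w8=1 w9=1 w1=1 w2=0 w5=1
t16.Δ2 w3=0 w7=1 w0=1 w6=0 w4=1 clk=1 w8=1 w9=1 w1=1 w2=0 w5=1
t16.Δ3 w3=0 w7=1 w0=1 w6=0 w4=0 clk=1 w8=1 w9=1 w1=1 w2=1 w5=1
t17.Δ0 w3=0 w7=1 w0=1 w6=0 w4=0 clk=1 w8=1 w9=1 w1=1 w2=1 w5=1
t17.Δ1 w3=0 w7=1 w0=1 w6=0 w4=0 clk=0 w8=1 w9=1 w1=1 w2=1 w5=1
t18.Δ0 w3=0 w7=1 w0=1 w6=0 w4=0 clk=0 w8=1 w9=1 w1=1 w2=1 w5=1
t18.Δ1 w3=0 w7=1 w0=1 w6=0 w4=0 clk=1 w8=1 w9=1 w1=1 w2=1 w5=1
t18.Δ2 w3=0 w7=1 w0=1 w6=1 w4=0 clk=1 w8=1 w9=1 w1=1 w2=1 w5=1
t18.Δ3 w3=0 w7=1 w0=1 w6=1 w4=1 clk=1 w8=1 w9=1 w1=1 w2=0 w5=1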